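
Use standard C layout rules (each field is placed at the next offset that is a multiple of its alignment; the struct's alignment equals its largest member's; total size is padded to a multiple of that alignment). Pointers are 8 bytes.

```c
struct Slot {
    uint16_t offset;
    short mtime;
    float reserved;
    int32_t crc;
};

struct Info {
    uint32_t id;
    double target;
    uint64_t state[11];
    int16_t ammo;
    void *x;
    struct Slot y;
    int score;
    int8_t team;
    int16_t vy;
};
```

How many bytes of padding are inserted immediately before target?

4

Slot: @0: offset [2B, align 2] → 2; @2: mtime [2B, align 2] → 4; @4: reserved [4B, align 4] → 8; @8: crc [4B, align 4] → 12; size 12, align 4
@0: id [4B, align 4] → 4
+4 pad (align 8)
@8: target [8B, align 8] → 16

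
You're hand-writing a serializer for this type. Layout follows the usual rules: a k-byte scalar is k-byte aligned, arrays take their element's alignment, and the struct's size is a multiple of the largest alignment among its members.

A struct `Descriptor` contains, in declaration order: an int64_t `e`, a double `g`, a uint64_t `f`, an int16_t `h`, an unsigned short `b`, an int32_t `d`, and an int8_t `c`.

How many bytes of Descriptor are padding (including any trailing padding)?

7

e at 0 (size 8, align 8) → ends 8
g at 8 (size 8, align 8) → ends 16
f at 16 (size 8, align 8) → ends 24
h at 24 (size 2, align 2) → ends 26
b at 26 (size 2, align 2) → ends 28
d at 28 (size 4, align 4) → ends 32
c at 32 (size 1, align 1) → ends 33
tail pad 7 to reach multiple of 8
total 40 bytes, alignment 8
data bytes 33, size 40 → padding 7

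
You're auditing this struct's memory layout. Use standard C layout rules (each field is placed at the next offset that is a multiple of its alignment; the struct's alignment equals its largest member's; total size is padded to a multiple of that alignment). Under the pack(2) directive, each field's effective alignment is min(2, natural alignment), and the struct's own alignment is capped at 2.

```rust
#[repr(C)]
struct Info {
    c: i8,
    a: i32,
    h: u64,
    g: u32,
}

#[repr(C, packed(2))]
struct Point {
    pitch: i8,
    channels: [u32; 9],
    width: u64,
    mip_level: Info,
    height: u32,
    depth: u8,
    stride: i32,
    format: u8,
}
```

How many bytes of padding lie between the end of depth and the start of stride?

1

Info: @0: c [1B, align 1] → 1; +3 pad (align 4); @4: a [4B, align 4] → 8; @8: h [8B, align 8] → 16; @16: g [4B, align 4] → 20; +4 tail pad (align 8); size 24, align 8
@0: pitch [1B, align 1] → 1
+1 pad (align 2)
@2: channels [36B, align 2] → 38
@38: width [8B, align 2] → 46
@46: mip_level [24B, align 2] → 70
@70: height [4B, align 2] → 74
@74: depth [1B, align 1] → 75
+1 pad (align 2)
@76: stride [4B, align 2] → 80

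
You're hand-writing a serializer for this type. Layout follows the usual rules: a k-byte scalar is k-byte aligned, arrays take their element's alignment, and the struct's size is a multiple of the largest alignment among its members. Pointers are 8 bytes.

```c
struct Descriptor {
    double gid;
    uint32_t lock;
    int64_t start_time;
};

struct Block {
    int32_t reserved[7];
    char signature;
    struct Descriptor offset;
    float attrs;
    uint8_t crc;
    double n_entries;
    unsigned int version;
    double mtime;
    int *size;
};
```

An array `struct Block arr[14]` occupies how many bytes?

Descriptor: gid at 0 (size 8, align 8) → ends 8; lock at 8 (size 4, align 4) → ends 12; pad 4 to align 8 for start_time; start_time at 16 (size 8, align 8) → ends 24; total 24 bytes, alignment 8
reserved at 0 (size 28, align 4) → ends 28
signature at 28 (size 1, align 1) → ends 29
pad 3 to align 8 for offset
offset at 32 (size 24, align 8) → ends 56
attrs at 56 (size 4, align 4) → ends 60
crc at 60 (size 1, align 1) → ends 61
pad 3 to align 8 for n_entries
n_entries at 64 (size 8, align 8) → ends 72
version at 72 (size 4, align 4) → ends 76
pad 4 to align 8 for mtime
mtime at 80 (size 8, align 8) → ends 88
size at 88 (size 8, align 8) → ends 96
total 96 bytes, alignment 8
array of 14: 14 × 96 = 1344

1344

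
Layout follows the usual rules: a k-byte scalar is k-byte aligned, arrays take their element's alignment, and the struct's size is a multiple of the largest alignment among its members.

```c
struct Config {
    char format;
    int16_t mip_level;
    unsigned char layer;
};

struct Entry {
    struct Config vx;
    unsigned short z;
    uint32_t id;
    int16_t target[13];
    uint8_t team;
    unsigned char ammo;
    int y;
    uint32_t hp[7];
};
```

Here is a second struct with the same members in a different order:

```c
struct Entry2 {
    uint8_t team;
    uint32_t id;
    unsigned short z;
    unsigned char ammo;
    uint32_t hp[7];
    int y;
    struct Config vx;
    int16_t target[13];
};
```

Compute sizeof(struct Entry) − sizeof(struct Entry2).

-4

Config: 0..1  format  (1B, 1-aligned); 1..2  -- padding (1B); 2..4  mip_level  (2B, 2-aligned); 4..5  layer  (1B, 1-aligned); 5..6  -- tail padding (1B); sizeof = 6, alignof = 2
0..6  vx  (6B, 2-aligned)
6..8  z  (2B, 2-aligned)
8..12  id  (4B, 4-aligned)
12..38  target  (26B, 2-aligned)
38..39  team  (1B, 1-aligned)
39..40  ammo  (1B, 1-aligned)
40..44  y  (4B, 4-aligned)
44..72  hp  (28B, 4-aligned)
sizeof = 72, alignof = 4
— Entry2 —
0..1  team  (1B, 1-aligned)
1..4  -- padding (3B)
4..8  id  (4B, 4-aligned)
8..10  z  (2B, 2-aligned)
10..11  ammo  (1B, 1-aligned)
11..12  -- padding (1B)
12..40  hp  (28B, 4-aligned)
40..44  y  (4B, 4-aligned)
44..50  vx  (6B, 2-aligned)
50..76  target  (26B, 2-aligned)
sizeof = 76, alignof = 4
72 − 76 = -4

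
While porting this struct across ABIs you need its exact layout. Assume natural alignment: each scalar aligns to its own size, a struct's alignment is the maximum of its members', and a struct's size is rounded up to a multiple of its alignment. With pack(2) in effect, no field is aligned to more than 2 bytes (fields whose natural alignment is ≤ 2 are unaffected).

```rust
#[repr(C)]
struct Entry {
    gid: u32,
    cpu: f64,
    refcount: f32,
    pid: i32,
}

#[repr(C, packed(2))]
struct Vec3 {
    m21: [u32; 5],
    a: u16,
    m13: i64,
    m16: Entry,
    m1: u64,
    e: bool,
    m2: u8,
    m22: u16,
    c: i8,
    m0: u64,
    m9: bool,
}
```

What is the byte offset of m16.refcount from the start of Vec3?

Entry: gid at 0 (size 4, align 4) → ends 4; pad 4 to align 8 for cpu; cpu at 8 (size 8, align 8) → ends 16; refcount at 16 (size 4, align 4) → ends 20; pid at 20 (size 4, align 4) → ends 24; total 24 bytes, alignment 8
m21 at 0 (size 20, align 2) → ends 20
a at 20 (size 2, align 2) → ends 22
m13 at 22 (size 8, align 2) → ends 30
m16 at 30 (size 24, align 2) → ends 54
within Entry: refcount at 16
30 + 16 = 46

46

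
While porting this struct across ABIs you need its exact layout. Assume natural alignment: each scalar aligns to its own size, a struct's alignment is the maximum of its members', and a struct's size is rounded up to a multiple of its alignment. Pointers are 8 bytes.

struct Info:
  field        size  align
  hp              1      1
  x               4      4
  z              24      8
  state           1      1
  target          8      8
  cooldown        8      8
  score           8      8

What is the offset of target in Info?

hp at 0 (size 1, align 1) → ends 1
pad 3 to align 4 for x
x at 4 (size 4, align 4) → ends 8
z at 8 (size 24, align 8) → ends 32
state at 32 (size 1, align 1) → ends 33
pad 7 to align 8 for target
target at 40 (size 8, align 8) → ends 48

40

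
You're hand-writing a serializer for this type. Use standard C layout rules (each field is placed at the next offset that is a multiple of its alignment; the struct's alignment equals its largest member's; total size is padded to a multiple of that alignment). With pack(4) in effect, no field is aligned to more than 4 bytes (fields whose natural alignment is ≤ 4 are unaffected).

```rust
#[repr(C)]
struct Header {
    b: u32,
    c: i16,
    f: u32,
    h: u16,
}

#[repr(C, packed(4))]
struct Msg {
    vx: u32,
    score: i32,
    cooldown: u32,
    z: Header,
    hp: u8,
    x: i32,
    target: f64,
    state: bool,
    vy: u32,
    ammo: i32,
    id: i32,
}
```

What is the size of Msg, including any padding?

60

Header: 0..4  b  (4B, 4-aligned); 4..6  c  (2B, 2-aligned); 6..8  -- padding (2B); 8..12  f  (4B, 4-aligned); 12..14  h  (2B, 2-aligned); 14..16  -- tail padding (2B); sizeof = 16, alignof = 4
0..4  vx  (4B, 4-aligned)
4..8  score  (4B, 4-aligned)
8..12  cooldown  (4B, 4-aligned)
12..28  z  (16B, 4-aligned)
28..29  hp  (1B, 1-aligned)
29..32  -- padding (3B)
32..36  x  (4B, 4-aligned)
36..44  target  (8B, 4-aligned)
44..45  state  (1B, 1-aligned)
45..48  -- padding (3B)
48..52  vy  (4B, 4-aligned)
52..56  ammo  (4B, 4-aligned)
56..60  id  (4B, 4-aligned)
sizeof = 60, alignof = 4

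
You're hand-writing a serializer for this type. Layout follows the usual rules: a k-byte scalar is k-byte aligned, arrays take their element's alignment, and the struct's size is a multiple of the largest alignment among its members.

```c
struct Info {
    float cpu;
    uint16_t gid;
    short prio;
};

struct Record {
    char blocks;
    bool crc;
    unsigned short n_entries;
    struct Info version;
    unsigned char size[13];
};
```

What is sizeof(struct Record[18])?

504

Info: cpu at 0 (size 4, align 4) → ends 4; gid at 4 (size 2, align 2) → ends 6; prio at 6 (size 2, align 2) → ends 8; total 8 bytes, alignment 4
blocks at 0 (size 1, align 1) → ends 1
crc at 1 (size 1, align 1) → ends 2
n_entries at 2 (size 2, align 2) → ends 4
version at 4 (size 8, align 4) → ends 12
size at 12 (size 13, align 1) → ends 25
tail pad 3 to reach multiple of 4
total 28 bytes, alignment 4
array of 18: 18 × 28 = 504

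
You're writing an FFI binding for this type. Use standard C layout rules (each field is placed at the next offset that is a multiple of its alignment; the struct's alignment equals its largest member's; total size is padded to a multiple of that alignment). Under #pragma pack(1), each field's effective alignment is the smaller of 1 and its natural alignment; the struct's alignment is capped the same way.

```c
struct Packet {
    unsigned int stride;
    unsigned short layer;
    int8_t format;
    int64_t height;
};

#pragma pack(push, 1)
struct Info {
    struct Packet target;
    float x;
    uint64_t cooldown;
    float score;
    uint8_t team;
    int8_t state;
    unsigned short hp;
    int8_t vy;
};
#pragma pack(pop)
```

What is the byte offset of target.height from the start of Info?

Packet: @0: stride [4B, align 4] → 4; @4: layer [2B, align 2] → 6; @6: format [1B, align 1] → 7; +1 pad (align 8); @8: height [8B, align 8] → 16; size 16, align 8
@0: target [16B, align 1] → 16
within Packet: height at 8
0 + 8 = 8

8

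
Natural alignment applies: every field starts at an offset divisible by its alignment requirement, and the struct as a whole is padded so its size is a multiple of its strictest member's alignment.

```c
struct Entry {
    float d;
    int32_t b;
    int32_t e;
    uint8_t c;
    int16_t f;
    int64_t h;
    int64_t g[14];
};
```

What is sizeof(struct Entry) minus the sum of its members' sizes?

1

@0: d [4B, align 4] → 4
@4: b [4B, align 4] → 8
@8: e [4B, align 4] → 12
@12: c [1B, align 1] → 13
+1 pad (align 2)
@14: f [2B, align 2] → 16
@16: h [8B, align 8] → 24
@24: g [112B, align 8] → 136
size 136, align 8
data bytes 135, size 136 → padding 1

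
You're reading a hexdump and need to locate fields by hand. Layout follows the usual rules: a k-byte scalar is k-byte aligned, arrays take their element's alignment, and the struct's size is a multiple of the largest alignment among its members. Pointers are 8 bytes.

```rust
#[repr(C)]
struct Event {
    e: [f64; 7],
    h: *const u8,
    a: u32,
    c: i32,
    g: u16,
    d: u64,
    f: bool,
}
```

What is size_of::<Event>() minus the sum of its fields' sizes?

0..56  e  (56B, 8-aligned)
56..64  h  (8B, 8-aligned)
64..68  a  (4B, 4-aligned)
68..72  c  (4B, 4-aligned)
72..74  g  (2B, 2-aligned)
74..80  -- padding (6B)
80..88  d  (8B, 8-aligned)
88..89  f  (1B, 1-aligned)
89..96  -- tail padding (7B)
sizeof = 96, alignof = 8
data bytes 83, size 96 → padding 13

13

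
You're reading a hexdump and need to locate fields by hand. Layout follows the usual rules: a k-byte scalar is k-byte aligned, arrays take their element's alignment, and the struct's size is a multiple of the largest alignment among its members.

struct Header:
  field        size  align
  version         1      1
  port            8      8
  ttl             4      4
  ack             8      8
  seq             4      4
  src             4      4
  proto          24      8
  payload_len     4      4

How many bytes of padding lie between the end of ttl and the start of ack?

0..1  version  (1B, 1-aligned)
1..8  -- padding (7B)
8..16  port  (8B, 8-aligned)
16..20  ttl  (4B, 4-aligned)
20..24  -- padding (4B)
24..32  ack  (8B, 8-aligned)

4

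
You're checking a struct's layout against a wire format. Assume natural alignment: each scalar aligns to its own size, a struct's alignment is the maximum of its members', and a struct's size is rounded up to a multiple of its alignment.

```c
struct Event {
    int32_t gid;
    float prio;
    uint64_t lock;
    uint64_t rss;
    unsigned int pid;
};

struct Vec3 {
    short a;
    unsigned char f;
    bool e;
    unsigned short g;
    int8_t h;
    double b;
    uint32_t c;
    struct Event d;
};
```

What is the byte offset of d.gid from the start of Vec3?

24

Event: 0..4  gid  (4B, 4-aligned); 4..8  prio  (4B, 4-aligned); 8..16  lock  (8B, 8-aligned); 16..24  rss  (8B, 8-aligned); 24..28  pid  (4B, 4-aligned); 28..32  -- tail padding (4B); sizeof = 32, alignof = 8
0..2  a  (2B, 2-aligned)
2..3  f  (1B, 1-aligned)
3..4  e  (1B, 1-aligned)
4..6  g  (2B, 2-aligned)
6..7  h  (1B, 1-aligned)
7..8  -- padding (1B)
8..16  b  (8B, 8-aligned)
16..20  c  (4B, 4-aligned)
20..24  -- padding (4B)
24..56  d  (32B, 8-aligned)
within Event: gid at 0
24 + 0 = 24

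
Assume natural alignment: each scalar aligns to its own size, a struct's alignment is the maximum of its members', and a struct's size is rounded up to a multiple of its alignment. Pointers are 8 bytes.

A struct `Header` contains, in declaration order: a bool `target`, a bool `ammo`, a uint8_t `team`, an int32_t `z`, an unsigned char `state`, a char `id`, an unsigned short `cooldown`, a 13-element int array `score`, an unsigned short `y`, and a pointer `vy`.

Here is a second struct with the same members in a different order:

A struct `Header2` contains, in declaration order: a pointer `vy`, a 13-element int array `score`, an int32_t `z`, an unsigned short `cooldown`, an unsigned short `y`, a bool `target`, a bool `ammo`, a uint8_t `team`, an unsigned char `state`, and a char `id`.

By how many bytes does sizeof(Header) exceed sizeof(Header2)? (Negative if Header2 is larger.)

0

0..1  target  (1B, 1-aligned)
1..2  ammo  (1B, 1-aligned)
2..3  team  (1B, 1-aligned)
3..4  -- padding (1B)
4..8  z  (4B, 4-aligned)
8..9  state  (1B, 1-aligned)
9..10  id  (1B, 1-aligned)
10..12  cooldown  (2B, 2-aligned)
12..64  score  (52B, 4-aligned)
64..66  y  (2B, 2-aligned)
66..72  -- padding (6B)
72..80  vy  (8B, 8-aligned)
sizeof = 80, alignof = 8
— Header2 —
0..8  vy  (8B, 8-aligned)
8..60  score  (52B, 4-aligned)
60..64  z  (4B, 4-aligned)
64..66  cooldown  (2B, 2-aligned)
66..68  y  (2B, 2-aligned)
68..69  target  (1B, 1-aligned)
69..70  ammo  (1B, 1-aligned)
70..71  team  (1B, 1-aligned)
71..72  state  (1B, 1-aligned)
72..73  id  (1B, 1-aligned)
73..80  -- tail padding (7B)
sizeof = 80, alignof = 8
80 − 80 = 0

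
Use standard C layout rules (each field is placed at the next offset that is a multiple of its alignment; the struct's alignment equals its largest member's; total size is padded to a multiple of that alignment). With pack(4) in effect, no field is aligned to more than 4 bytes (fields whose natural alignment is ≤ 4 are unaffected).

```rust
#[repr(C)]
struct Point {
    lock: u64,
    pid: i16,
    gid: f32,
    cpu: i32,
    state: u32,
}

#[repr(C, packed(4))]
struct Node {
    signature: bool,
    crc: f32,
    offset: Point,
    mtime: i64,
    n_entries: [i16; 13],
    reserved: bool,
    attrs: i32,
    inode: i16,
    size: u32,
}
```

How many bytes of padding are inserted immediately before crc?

3

Point: lock at 0 (size 8, align 8) → ends 8; pid at 8 (size 2, align 2) → ends 10; pad 2 to align 4 for gid; gid at 12 (size 4, align 4) → ends 16; cpu at 16 (size 4, align 4) → ends 20; state at 20 (size 4, align 4) → ends 24; total 24 bytes, alignment 8
signature at 0 (size 1, align 1) → ends 1
pad 3 to align 4 for crc
crc at 4 (size 4, align 4) → ends 8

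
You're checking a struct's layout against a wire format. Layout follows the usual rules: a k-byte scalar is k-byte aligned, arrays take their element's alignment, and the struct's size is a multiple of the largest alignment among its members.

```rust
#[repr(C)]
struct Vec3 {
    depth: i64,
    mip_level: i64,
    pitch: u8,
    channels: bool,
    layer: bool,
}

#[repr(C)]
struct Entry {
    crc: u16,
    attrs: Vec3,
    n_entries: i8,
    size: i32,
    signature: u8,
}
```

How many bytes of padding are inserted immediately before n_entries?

Vec3: 0..8  depth  (8B, 8-aligned); 8..16  mip_level  (8B, 8-aligned); 16..17  pitch  (1B, 1-aligned); 17..18  channels  (1B, 1-aligned); 18..19  layer  (1B, 1-aligned); 19..24  -- tail padding (5B); sizeof = 24, alignof = 8
0..2  crc  (2B, 2-aligned)
2..8  -- padding (6B)
8..32  attrs  (24B, 8-aligned)
32..33  n_entries  (1B, 1-aligned)

0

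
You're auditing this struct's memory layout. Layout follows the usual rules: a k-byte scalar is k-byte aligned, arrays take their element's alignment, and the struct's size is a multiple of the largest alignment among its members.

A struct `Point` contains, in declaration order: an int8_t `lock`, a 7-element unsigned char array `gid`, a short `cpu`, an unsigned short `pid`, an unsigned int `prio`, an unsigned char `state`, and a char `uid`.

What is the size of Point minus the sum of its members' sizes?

lock at 0 (size 1, align 1) → ends 1
gid at 1 (size 7, align 1) → ends 8
cpu at 8 (size 2, align 2) → ends 10
pid at 10 (size 2, align 2) → ends 12
prio at 12 (size 4, align 4) → ends 16
state at 16 (size 1, align 1) → ends 17
uid at 17 (size 1, align 1) → ends 18
tail pad 2 to reach multiple of 4
total 20 bytes, alignment 4
data bytes 18, size 20 → padding 2

2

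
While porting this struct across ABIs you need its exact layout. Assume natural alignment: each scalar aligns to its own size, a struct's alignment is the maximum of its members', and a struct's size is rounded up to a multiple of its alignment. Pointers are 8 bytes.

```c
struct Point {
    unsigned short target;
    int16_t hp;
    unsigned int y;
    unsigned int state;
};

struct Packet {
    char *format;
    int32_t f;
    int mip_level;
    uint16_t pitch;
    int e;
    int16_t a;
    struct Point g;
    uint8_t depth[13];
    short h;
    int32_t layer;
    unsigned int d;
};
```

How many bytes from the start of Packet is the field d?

60

Point: @0: target [2B, align 2] → 2; @2: hp [2B, align 2] → 4; @4: y [4B, align 4] → 8; @8: state [4B, align 4] → 12; size 12, align 4
@0: format [8B, align 8] → 8
@8: f [4B, align 4] → 12
@12: mip_level [4B, align 4] → 16
@16: pitch [2B, align 2] → 18
+2 pad (align 4)
@20: e [4B, align 4] → 24
@24: a [2B, align 2] → 26
+2 pad (align 4)
@28: g [12B, align 4] → 40
@40: depth [13B, align 1] → 53
+1 pad (align 2)
@54: h [2B, align 2] → 56
@56: layer [4B, align 4] → 60
@60: d [4B, align 4] → 64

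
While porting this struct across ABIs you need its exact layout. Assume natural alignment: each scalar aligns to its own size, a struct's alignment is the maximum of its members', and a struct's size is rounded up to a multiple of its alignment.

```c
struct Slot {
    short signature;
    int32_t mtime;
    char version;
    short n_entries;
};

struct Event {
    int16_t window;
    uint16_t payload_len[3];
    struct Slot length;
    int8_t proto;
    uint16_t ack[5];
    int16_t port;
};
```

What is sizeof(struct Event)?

36 bytes

Slot: signature at 0 (size 2, align 2) → ends 2; pad 2 to align 4 for mtime; mtime at 4 (size 4, align 4) → ends 8; version at 8 (size 1, align 1) → ends 9; pad 1 to align 2 for n_entries; n_entries at 10 (size 2, align 2) → ends 12; total 12 bytes, alignment 4
window at 0 (size 2, align 2) → ends 2
payload_len at 2 (size 6, align 2) → ends 8
length at 8 (size 12, align 4) → ends 20
proto at 20 (size 1, align 1) → ends 21
pad 1 to align 2 for ack
ack at 22 (size 10, align 2) → ends 32
port at 32 (size 2, align 2) → ends 34
tail pad 2 to reach multiple of 4
total 36 bytes, alignment 4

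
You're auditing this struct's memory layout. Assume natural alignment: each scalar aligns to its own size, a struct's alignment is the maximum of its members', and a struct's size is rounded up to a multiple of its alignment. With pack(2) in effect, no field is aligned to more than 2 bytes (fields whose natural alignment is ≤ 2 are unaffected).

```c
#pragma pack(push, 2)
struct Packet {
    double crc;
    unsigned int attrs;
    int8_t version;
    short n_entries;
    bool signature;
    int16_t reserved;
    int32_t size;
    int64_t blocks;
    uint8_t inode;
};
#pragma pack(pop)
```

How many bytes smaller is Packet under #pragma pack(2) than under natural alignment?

natural layout:
  @0: crc [8B, align 8] → 8
  @8: attrs [4B, align 4] → 12
  @12: version [1B, align 1] → 13
  +1 pad (align 2)
  @14: n_entries [2B, align 2] → 16
  @16: signature [1B, align 1] → 17
  +1 pad (align 2)
  @18: reserved [2B, align 2] → 20
  @20: size [4B, align 4] → 24
  @24: blocks [8B, align 8] → 32
  @32: inode [1B, align 1] → 33
  +7 tail pad (align 8)
  size 40, align 8
packed(2) layout:
  @0: crc [8B, align 2] → 8
  @8: attrs [4B, align 2] → 12
  @12: version [1B, align 1] → 13
  +1 pad (align 2)
  @14: n_entries [2B, align 2] → 16
  @16: signature [1B, align 1] → 17
  +1 pad (align 2)
  @18: reserved [2B, align 2] → 20
  @20: size [4B, align 2] → 24
  @24: blocks [8B, align 2] → 32
  @32: inode [1B, align 1] → 33
  +1 tail pad (align 2)
  size 34, align 2
40 − 34 = 6

6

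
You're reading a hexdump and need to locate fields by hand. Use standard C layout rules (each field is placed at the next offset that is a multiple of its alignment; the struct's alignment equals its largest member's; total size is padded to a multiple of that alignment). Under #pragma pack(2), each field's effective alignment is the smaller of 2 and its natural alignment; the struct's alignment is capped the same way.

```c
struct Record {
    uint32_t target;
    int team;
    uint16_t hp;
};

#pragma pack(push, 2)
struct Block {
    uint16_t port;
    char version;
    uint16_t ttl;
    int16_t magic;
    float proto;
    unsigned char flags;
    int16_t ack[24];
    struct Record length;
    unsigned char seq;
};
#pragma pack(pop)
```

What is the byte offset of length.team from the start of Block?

66

Record: 0..4  target  (4B, 4-aligned); 4..8  team  (4B, 4-aligned); 8..10  hp  (2B, 2-aligned); 10..12  -- tail padding (2B); sizeof = 12, alignof = 4
0..2  port  (2B, 2-aligned)
2..3  version  (1B, 1-aligned)
3..4  -- padding (1B)
4..6  ttl  (2B, 2-aligned)
6..8  magic  (2B, 2-aligned)
8..12  proto  (4B, 2-aligned)
12..13  flags  (1B, 1-aligned)
13..14  -- padding (1B)
14..62  ack  (48B, 2-aligned)
62..74  length  (12B, 2-aligned)
within Record: team at 4
62 + 4 = 66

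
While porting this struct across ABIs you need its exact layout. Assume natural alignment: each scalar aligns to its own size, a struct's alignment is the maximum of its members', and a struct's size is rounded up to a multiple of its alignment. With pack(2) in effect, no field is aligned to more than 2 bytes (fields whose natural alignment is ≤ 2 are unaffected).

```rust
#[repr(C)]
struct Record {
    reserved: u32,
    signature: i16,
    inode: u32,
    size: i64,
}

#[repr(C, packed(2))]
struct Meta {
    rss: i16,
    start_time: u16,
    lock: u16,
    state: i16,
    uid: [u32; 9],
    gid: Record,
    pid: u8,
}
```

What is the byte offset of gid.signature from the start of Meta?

48

Record: reserved at 0 (size 4, align 4) → ends 4; signature at 4 (size 2, align 2) → ends 6; pad 2 to align 4 for inode; inode at 8 (size 4, align 4) → ends 12; pad 4 to align 8 for size; size at 16 (size 8, align 8) → ends 24; total 24 bytes, alignment 8
rss at 0 (size 2, align 2) → ends 2
start_time at 2 (size 2, align 2) → ends 4
lock at 4 (size 2, align 2) → ends 6
state at 6 (size 2, align 2) → ends 8
uid at 8 (size 36, align 2) → ends 44
gid at 44 (size 24, align 2) → ends 68
within Record: signature at 4
44 + 4 = 48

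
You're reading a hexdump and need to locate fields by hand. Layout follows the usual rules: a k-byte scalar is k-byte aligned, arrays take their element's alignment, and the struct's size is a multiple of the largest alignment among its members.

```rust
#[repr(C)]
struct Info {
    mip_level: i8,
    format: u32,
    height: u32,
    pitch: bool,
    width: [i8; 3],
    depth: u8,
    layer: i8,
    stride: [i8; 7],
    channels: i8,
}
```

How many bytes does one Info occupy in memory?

@0: mip_level [1B, align 1] → 1
+3 pad (align 4)
@4: format [4B, align 4] → 8
@8: height [4B, align 4] → 12
@12: pitch [1B, align 1] → 13
@13: width [3B, align 1] → 16
@16: depth [1B, align 1] → 17
@17: layer [1B, align 1] → 18
@18: stride [7B, align 1] → 25
@25: channels [1B, align 1] → 26
+2 tail pad (align 4)
size 28, align 4

28 bytes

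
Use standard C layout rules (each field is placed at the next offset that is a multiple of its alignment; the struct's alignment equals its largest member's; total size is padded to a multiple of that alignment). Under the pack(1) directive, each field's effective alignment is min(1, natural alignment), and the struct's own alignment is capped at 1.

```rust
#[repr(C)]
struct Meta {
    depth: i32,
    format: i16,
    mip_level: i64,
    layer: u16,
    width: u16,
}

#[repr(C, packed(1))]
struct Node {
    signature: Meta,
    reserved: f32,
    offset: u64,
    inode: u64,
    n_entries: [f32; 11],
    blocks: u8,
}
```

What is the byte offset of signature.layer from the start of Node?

Meta: 0..4  depth  (4B, 4-aligned); 4..6  format  (2B, 2-aligned); 6..8  -- padding (2B); 8..16  mip_level  (8B, 8-aligned); 16..18  layer  (2B, 2-aligned); 18..20  width  (2B, 2-aligned); 20..24  -- tail padding (4B); sizeof = 24, alignof = 8
0..24  signature  (24B, 1-aligned)
within Meta: layer at 16
0 + 16 = 16

16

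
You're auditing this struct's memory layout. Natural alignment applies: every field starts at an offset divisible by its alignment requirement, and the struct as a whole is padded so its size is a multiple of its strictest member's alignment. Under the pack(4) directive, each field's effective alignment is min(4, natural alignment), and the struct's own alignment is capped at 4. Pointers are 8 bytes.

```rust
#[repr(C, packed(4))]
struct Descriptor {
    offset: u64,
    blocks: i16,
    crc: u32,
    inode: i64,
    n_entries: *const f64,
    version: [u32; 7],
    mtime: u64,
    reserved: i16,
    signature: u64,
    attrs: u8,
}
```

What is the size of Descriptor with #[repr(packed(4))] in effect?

84

offset at 0 (size 8, align 4) → ends 8
blocks at 8 (size 2, align 2) → ends 10
pad 2 to align 4 for crc
crc at 12 (size 4, align 4) → ends 16
inode at 16 (size 8, align 4) → ends 24
n_entries at 24 (size 8, align 4) → ends 32
version at 32 (size 28, align 4) → ends 60
mtime at 60 (size 8, align 4) → ends 68
reserved at 68 (size 2, align 2) → ends 70
pad 2 to align 4 for signature
signature at 72 (size 8, align 4) → ends 80
attrs at 80 (size 1, align 1) → ends 81
tail pad 3 to reach multiple of 4
total 84 bytes, alignment 4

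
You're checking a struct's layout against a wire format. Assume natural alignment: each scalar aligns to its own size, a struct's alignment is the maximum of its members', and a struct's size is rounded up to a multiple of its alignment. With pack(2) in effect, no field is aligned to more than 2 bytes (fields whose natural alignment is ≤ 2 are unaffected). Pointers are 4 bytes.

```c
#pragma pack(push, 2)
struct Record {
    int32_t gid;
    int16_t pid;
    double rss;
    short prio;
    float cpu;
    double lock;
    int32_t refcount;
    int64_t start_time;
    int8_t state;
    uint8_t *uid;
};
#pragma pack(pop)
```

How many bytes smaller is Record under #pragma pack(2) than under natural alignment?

10

natural layout:
  0..4  gid  (4B, 4-aligned)
  4..6  pid  (2B, 2-aligned)
  6..8  -- padding (2B)
  8..16  rss  (8B, 8-aligned)
  16..18  prio  (2B, 2-aligned)
  18..20  -- padding (2B)
  20..24  cpu  (4B, 4-aligned)
  24..32  lock  (8B, 8-aligned)
  32..36  refcount  (4B, 4-aligned)
  36..40  -- padding (4B)
  40..48  start_time  (8B, 8-aligned)
  48..49  state  (1B, 1-aligned)
  49..52  -- padding (3B)
  52..56  uid  (4B, 4-aligned)
  sizeof = 56, alignof = 8
packed(2) layout:
  0..4  gid  (4B, 2-aligned)
  4..6  pid  (2B, 2-aligned)
  6..14  rss  (8B, 2-aligned)
  14..16  prio  (2B, 2-aligned)
  16..20  cpu  (4B, 2-aligned)
  20..28  lock  (8B, 2-aligned)
  28..32  refcount  (4B, 2-aligned)
  32..40  start_time  (8B, 2-aligned)
  40..41  state  (1B, 1-aligned)
  41..42  -- padding (1B)
  42..46  uid  (4B, 2-aligned)
  sizeof = 46, alignof = 2
56 − 46 = 10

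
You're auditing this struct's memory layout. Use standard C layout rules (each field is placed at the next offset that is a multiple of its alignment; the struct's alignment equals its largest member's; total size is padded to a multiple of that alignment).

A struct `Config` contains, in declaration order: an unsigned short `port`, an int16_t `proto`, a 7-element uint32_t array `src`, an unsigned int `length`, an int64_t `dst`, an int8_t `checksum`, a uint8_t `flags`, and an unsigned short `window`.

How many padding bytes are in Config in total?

8

0..2  port  (2B, 2-aligned)
2..4  proto  (2B, 2-aligned)
4..32  src  (28B, 4-aligned)
32..36  length  (4B, 4-aligned)
36..40  -- padding (4B)
40..48  dst  (8B, 8-aligned)
48..49  checksum  (1B, 1-aligned)
49..50  flags  (1B, 1-aligned)
50..52  window  (2B, 2-aligned)
52..56  -- tail padding (4B)
sizeof = 56, alignof = 8
data bytes 48, size 56 → padding 8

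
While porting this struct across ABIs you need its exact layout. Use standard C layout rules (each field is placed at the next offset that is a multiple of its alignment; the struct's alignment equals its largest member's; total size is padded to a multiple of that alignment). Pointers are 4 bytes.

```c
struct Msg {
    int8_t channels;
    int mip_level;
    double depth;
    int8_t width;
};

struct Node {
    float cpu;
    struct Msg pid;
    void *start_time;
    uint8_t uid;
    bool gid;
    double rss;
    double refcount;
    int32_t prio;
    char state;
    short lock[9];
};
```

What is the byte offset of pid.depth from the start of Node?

16

Msg: channels at 0 (size 1, align 1) → ends 1; pad 3 to align 4 for mip_level; mip_level at 4 (size 4, align 4) → ends 8; depth at 8 (size 8, align 8) → ends 16; width at 16 (size 1, align 1) → ends 17; tail pad 7 to reach multiple of 8; total 24 bytes, alignment 8
cpu at 0 (size 4, align 4) → ends 4
pad 4 to align 8 for pid
pid at 8 (size 24, align 8) → ends 32
within Msg: depth at 8
8 + 8 = 16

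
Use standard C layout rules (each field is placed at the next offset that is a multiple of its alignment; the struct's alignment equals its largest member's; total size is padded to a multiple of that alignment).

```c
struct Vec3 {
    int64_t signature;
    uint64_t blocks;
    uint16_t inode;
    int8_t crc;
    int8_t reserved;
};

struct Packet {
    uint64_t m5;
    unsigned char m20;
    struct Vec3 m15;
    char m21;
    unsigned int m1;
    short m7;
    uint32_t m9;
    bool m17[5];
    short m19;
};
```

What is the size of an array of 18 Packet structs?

1152

Vec3: @0: signature [8B, align 8] → 8; @8: blocks [8B, align 8] → 16; @16: inode [2B, align 2] → 18; @18: crc [1B, align 1] → 19; @19: reserved [1B, align 1] → 20; +4 tail pad (align 8); size 24, align 8
@0: m5 [8B, align 8] → 8
@8: m20 [1B, align 1] → 9
+7 pad (align 8)
@16: m15 [24B, align 8] → 40
@40: m21 [1B, align 1] → 41
+3 pad (align 4)
@44: m1 [4B, align 4] → 48
@48: m7 [2B, align 2] → 50
+2 pad (align 4)
@52: m9 [4B, align 4] → 56
@56: m17 [5B, align 1] → 61
+1 pad (align 2)
@62: m19 [2B, align 2] → 64
size 64, align 8
array of 18: 18 × 64 = 1152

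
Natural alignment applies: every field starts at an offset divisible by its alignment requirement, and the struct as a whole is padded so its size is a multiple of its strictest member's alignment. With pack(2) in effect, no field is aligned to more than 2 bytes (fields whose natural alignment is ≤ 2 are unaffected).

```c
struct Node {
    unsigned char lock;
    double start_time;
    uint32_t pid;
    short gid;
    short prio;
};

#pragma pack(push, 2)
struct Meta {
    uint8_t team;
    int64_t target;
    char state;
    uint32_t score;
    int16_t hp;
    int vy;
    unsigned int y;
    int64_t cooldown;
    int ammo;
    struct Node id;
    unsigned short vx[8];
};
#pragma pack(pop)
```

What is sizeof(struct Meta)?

Node: lock at 0 (size 1, align 1) → ends 1; pad 7 to align 8 for start_time; start_time at 8 (size 8, align 8) → ends 16; pid at 16 (size 4, align 4) → ends 20; gid at 20 (size 2, align 2) → ends 22; prio at 22 (size 2, align 2) → ends 24; total 24 bytes, alignment 8
team at 0 (size 1, align 1) → ends 1
pad 1 to align 2 for target
target at 2 (size 8, align 2) → ends 10
state at 10 (size 1, align 1) → ends 11
pad 1 to align 2 for score
score at 12 (size 4, align 2) → ends 16
hp at 16 (size 2, align 2) → ends 18
vy at 18 (size 4, align 2) → ends 22
y at 22 (size 4, align 2) → ends 26
cooldown at 26 (size 8, align 2) → ends 34
ammo at 34 (size 4, align 2) → ends 38
id at 38 (size 24, align 2) → ends 62
vx at 62 (size 16, align 2) → ends 78
total 78 bytes, alignment 2

78 bytes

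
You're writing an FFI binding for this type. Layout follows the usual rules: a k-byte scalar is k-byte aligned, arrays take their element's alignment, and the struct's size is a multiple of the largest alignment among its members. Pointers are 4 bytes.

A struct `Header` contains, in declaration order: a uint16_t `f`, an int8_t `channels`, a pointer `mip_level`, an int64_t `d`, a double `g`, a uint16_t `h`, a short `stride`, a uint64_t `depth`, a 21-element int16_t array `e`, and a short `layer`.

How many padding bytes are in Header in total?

0..2  f  (2B, 2-aligned)
2..3  channels  (1B, 1-aligned)
3..4  -- padding (1B)
4..8  mip_level  (4B, 4-aligned)
8..16  d  (8B, 8-aligned)
16..24  g  (8B, 8-aligned)
24..26  h  (2B, 2-aligned)
26..28  stride  (2B, 2-aligned)
28..32  -- padding (4B)
32..40  depth  (8B, 8-aligned)
40..82  e  (42B, 2-aligned)
82..84  layer  (2B, 2-aligned)
84..88  -- tail padding (4B)
sizeof = 88, alignof = 8
data bytes 79, size 88 → padding 9

9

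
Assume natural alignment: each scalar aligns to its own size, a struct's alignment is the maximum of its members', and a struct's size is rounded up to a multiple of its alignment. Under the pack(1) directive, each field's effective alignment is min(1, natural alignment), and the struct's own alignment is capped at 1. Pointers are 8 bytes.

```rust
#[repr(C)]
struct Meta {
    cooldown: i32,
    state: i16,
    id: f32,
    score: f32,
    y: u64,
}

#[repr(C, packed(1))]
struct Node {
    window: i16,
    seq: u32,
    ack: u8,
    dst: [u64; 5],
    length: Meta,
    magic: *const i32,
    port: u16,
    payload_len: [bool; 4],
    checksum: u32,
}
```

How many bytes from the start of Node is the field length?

Meta: 0..4  cooldown  (4B, 4-aligned); 4..6  state  (2B, 2-aligned); 6..8  -- padding (2B); 8..12  id  (4B, 4-aligned); 12..16  score  (4B, 4-aligned); 16..24  y  (8B, 8-aligned); sizeof = 24, alignof = 8
0..2  window  (2B, 1-aligned)
2..6  seq  (4B, 1-aligned)
6..7  ack  (1B, 1-aligned)
7..47  dst  (40B, 1-aligned)
47..71  length  (24B, 1-aligned)

47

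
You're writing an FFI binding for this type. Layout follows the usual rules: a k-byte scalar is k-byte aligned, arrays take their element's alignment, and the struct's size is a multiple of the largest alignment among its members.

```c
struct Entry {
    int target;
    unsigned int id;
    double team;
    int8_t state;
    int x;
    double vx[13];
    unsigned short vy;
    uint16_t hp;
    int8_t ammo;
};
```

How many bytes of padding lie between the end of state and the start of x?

target at 0 (size 4, align 4) → ends 4
id at 4 (size 4, align 4) → ends 8
team at 8 (size 8, align 8) → ends 16
state at 16 (size 1, align 1) → ends 17
pad 3 to align 4 for x
x at 20 (size 4, align 4) → ends 24

3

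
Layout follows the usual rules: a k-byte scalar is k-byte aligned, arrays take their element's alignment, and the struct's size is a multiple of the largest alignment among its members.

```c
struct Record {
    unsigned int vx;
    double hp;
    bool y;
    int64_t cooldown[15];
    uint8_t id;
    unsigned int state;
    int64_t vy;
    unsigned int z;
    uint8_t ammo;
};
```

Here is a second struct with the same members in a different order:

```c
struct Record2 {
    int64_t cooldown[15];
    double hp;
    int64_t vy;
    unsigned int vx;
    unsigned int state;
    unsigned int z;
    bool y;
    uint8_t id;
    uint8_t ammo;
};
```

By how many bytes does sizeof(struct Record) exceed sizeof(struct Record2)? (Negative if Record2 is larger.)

16

vx at 0 (size 4, align 4) → ends 4
pad 4 to align 8 for hp
hp at 8 (size 8, align 8) → ends 16
y at 16 (size 1, align 1) → ends 17
pad 7 to align 8 for cooldown
cooldown at 24 (size 120, align 8) → ends 144
id at 144 (size 1, align 1) → ends 145
pad 3 to align 4 for state
state at 148 (size 4, align 4) → ends 152
vy at 152 (size 8, align 8) → ends 160
z at 160 (size 4, align 4) → ends 164
ammo at 164 (size 1, align 1) → ends 165
tail pad 3 to reach multiple of 8
total 168 bytes, alignment 8
— Record2 —
cooldown at 0 (size 120, align 8) → ends 120
hp at 120 (size 8, align 8) → ends 128
vy at 128 (size 8, align 8) → ends 136
vx at 136 (size 4, align 4) → ends 140
state at 140 (size 4, align 4) → ends 144
z at 144 (size 4, align 4) → ends 148
y at 148 (size 1, align 1) → ends 149
id at 149 (size 1, align 1) → ends 150
ammo at 150 (size 1, align 1) → ends 151
tail pad 1 to reach multiple of 8
total 152 bytes, alignment 8
168 − 152 = 16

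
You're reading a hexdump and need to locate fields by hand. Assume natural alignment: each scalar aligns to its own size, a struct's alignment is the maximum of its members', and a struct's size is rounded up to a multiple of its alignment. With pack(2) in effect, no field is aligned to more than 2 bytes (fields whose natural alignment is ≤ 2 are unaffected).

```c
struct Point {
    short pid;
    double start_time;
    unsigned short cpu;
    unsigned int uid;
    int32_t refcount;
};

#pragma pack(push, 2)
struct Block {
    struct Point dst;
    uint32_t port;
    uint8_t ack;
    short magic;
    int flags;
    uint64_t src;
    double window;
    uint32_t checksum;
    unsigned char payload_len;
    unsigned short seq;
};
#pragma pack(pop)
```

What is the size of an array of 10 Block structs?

680

Point: 0..2  pid  (2B, 2-aligned); 2..8  -- padding (6B); 8..16  start_time  (8B, 8-aligned); 16..18  cpu  (2B, 2-aligned); 18..20  -- padding (2B); 20..24  uid  (4B, 4-aligned); 24..28  refcount  (4B, 4-aligned); 28..32  -- tail padding (4B); sizeof = 32, alignof = 8
0..32  dst  (32B, 2-aligned)
32..36  port  (4B, 2-aligned)
36..37  ack  (1B, 1-aligned)
37..38  -- padding (1B)
38..40  magic  (2B, 2-aligned)
40..44  flags  (4B, 2-aligned)
44..52  src  (8B, 2-aligned)
52..60  window  (8B, 2-aligned)
60..64  checksum  (4B, 2-aligned)
64..65  payload_len  (1B, 1-aligned)
65..66  -- padding (1B)
66..68  seq  (2B, 2-aligned)
sizeof = 68, alignof = 2
array of 10: 10 × 68 = 680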